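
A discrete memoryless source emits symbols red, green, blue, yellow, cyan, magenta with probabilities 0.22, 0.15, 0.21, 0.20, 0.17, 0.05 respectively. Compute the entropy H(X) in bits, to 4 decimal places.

2.4790 bits

H = −Σ pᵢ log₂ pᵢ.
−0.22·log₂(0.22) = 0.4806
−0.15·log₂(0.15) = 0.4105
−0.21·log₂(0.21) = 0.4728
−0.20·log₂(0.20) = 0.4644
−0.17·log₂(0.17) = 0.4346
−0.05·log₂(0.05) = 0.2161
Sum ≈ 2.4790 → 2.4790 bits.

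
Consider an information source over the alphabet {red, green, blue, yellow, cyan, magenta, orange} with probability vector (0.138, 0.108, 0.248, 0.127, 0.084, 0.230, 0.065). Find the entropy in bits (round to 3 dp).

H = −Σ pᵢ log₂ pᵢ.
−0.138·log₂(0.138) = 0.3943
−0.108·log₂(0.108) = 0.3468
−0.248·log₂(0.248) = 0.4989
−0.127·log₂(0.127) = 0.3781
−0.084·log₂(0.084) = 0.3002
−0.230·log₂(0.230) = 0.4877
−0.065·log₂(0.065) = 0.2563
Sum ≈ 2.6622 → 2.662 bits.

2.662 bits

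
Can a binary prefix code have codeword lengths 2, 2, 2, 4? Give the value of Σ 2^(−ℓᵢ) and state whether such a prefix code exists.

With common denominator 2^4 = 16: Σ 2^(−ℓᵢ) = 4/16 + 4/16 + 4/16 + 1/16 = 13/16 = 0.8125.
Kraft's inequality requires Σ ≤ 1; here Σ = 0.8125 ≤ 1, so such a prefix code exists.

0.8125; yes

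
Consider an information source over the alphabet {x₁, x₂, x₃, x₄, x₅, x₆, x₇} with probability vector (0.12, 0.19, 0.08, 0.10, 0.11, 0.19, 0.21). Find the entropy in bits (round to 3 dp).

H = −Σ pᵢ log₂ pᵢ.
−0.12·log₂(0.12) = 0.3671
−0.19·log₂(0.19) = 0.4552
−0.08·log₂(0.08) = 0.2915
−0.10·log₂(0.10) = 0.3322
−0.11·log₂(0.11) = 0.3503
−0.19·log₂(0.19) = 0.4552
−0.21·log₂(0.21) = 0.4728
Sum ≈ 2.7243 → 2.724 bits.

2.724 bits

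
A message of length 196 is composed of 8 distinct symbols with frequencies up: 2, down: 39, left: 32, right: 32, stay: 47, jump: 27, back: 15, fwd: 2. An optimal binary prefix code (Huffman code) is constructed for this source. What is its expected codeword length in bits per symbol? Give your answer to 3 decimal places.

2.679 bits/symbol

Probabilities are the counts divided by 196.
Repeatedly combine the two least-probable nodes; the expected code length is the sum of the merged weights.
merge 1/98 + 1/98 → 1/49
merge 1/49 + 15/196 → 19/196
merge 19/196 + 27/196 → 23/98
merge 8/49 + 8/49 → 16/49
merge 39/196 + 23/98 → 85/196
merge 47/196 + 16/49 → 111/196
merge 85/196 + 111/196 → 1
L = 1/49 + 19/196 + 23/98 + 16/49 + 85/196 + 111/196 + 1 = 75/28 ≈ 2.679 bits/symbol.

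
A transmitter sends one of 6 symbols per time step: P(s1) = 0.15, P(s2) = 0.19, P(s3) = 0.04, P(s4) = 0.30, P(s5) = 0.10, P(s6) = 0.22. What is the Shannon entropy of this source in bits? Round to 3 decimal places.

H = −Σ pᵢ log₂ pᵢ.
−0.15·log₂(0.15) = 0.4105
−0.19·log₂(0.19) = 0.4552
−0.04·log₂(0.04) = 0.1858
−0.30·log₂(0.30) = 0.5211
−0.10·log₂(0.10) = 0.3322
−0.22·log₂(0.22) = 0.4806
Sum ≈ 2.3854 → 2.385 bits.

2.385 bits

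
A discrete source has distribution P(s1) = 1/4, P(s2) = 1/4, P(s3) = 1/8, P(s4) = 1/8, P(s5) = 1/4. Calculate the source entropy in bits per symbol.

Each probability is a power of 1/2, so log₂(1/p) is an integer.
H = Σ p·log₂(1/p) = 1/4·2 + 1/4·2 + 1/8·3 + 1/8·3 + 1/4·2 = 2.25 bits.

2.25 bits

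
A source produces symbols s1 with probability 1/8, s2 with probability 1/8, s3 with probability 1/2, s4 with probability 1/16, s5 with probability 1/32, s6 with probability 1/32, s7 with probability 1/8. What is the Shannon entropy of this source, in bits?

2.1875 bits

Each probability is a power of 1/2, so log₂(1/p) is an integer.
H = Σ p·log₂(1/p) = 1/8·3 + 1/8·3 + 1/2·1 + 1/16·4 + 1/32·5 + 1/32·5 + 1/8·3 = 2.1875 bits.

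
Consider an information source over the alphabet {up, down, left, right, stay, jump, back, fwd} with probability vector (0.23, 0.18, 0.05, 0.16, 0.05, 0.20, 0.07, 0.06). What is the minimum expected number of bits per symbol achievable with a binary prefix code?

Repeatedly combine the two least-probable nodes; the expected code length is the sum of the merged weights.
merge 1/20 + 1/20 → 1/10
merge 3/50 + 7/100 → 13/100
merge 1/10 + 13/100 → 23/100
merge 4/25 + 9/50 → 17/50
merge 1/5 + 23/100 → 43/100
merge 23/100 + 17/50 → 57/100
merge 43/100 + 57/100 → 1
L = 1/10 + 13/100 + 23/100 + 17/50 + 43/100 + 57/100 + 1 = 14/5 = 2.8 bits/symbol.

2.8 bits/symbol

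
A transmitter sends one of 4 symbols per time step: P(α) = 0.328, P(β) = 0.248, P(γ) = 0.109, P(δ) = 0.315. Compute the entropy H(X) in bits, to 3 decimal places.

1.900 bits

H = −Σ pᵢ log₂ pᵢ.
−0.328·log₂(0.328) = 0.5275
−0.248·log₂(0.248) = 0.4989
−0.109·log₂(0.109) = 0.3485
−0.315·log₂(0.315) = 0.5250
Sum ≈ 1.8999 → 1.900 bits.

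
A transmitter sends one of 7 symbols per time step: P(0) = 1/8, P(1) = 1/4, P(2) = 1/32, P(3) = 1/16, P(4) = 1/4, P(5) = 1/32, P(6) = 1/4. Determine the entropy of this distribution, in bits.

2.4375 bits

Each probability is a power of 1/2, so log₂(1/p) is an integer.
H = Σ p·log₂(1/p) = 1/8·3 + 1/4·2 + 1/32·5 + 1/16·4 + 1/4·2 + 1/32·5 + 1/4·2 = 2.4375 bits.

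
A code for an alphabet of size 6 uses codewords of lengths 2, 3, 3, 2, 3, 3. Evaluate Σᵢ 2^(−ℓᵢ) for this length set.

1

With common denominator 2^3 = 8: Σ 2^(−ℓᵢ) = 2/8 + 1/8 + 1/8 + 2/8 + 1/8 + 1/8 = 8/8 = 1.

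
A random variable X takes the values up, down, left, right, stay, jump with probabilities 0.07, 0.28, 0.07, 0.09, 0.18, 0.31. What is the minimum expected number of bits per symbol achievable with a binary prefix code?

2.37 bits/symbol

Repeatedly combine the two least-probable nodes; the expected code length is the sum of the merged weights.
merge 7/100 + 7/100 → 7/50
merge 9/100 + 7/50 → 23/100
merge 9/50 + 23/100 → 41/100
merge 7/25 + 31/100 → 59/100
merge 41/100 + 59/100 → 1
L = 7/50 + 23/100 + 41/100 + 59/100 + 1 = 237/100 = 2.37 bits/symbol.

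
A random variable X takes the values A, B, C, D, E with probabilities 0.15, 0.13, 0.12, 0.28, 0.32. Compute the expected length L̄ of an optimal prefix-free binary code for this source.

2.25 bits/symbol

Repeatedly combine the two least-probable nodes; the expected code length is the sum of the merged weights.
merge 3/25 + 13/100 → 1/4
merge 3/20 + 1/4 → 2/5
merge 7/25 + 8/25 → 3/5
merge 2/5 + 3/5 → 1
L = 1/4 + 2/5 + 3/5 + 1 = 9/4 = 2.25 bits/symbol.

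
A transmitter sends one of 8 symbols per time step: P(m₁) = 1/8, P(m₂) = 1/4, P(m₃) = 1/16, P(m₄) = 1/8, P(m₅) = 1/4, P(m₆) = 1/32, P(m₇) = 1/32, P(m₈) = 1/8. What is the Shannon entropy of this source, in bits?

2.6875 bits

Each probability is a power of 1/2, so log₂(1/p) is an integer.
H = Σ p·log₂(1/p) = 1/8·3 + 1/4·2 + 1/16·4 + 1/8·3 + 1/4·2 + 1/32·5 + 1/32·5 + 1/8·3 = 2.6875 bits.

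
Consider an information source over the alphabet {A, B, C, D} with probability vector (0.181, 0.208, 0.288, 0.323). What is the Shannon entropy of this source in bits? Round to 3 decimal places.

H = −Σ pᵢ log₂ pᵢ.
−0.181·log₂(0.181) = 0.4463
−0.208·log₂(0.208) = 0.4712
−0.288·log₂(0.288) = 0.5172
−0.323·log₂(0.323) = 0.5266
Sum ≈ 1.9614 → 1.961 bits.

1.961 bits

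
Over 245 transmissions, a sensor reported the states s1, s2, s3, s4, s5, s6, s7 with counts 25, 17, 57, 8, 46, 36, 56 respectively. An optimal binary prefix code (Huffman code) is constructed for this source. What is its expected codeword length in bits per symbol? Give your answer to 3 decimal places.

Probabilities are the counts divided by 245.
Repeatedly combine the two least-probable nodes; the expected code length is the sum of the merged weights.
merge 8/245 + 17/245 → 5/49
merge 5/49 + 5/49 → 10/49
merge 36/245 + 46/245 → 82/245
merge 10/49 + 8/35 → 106/245
merge 57/245 + 82/245 → 139/245
merge 106/245 + 139/245 → 1
L = 5/49 + 10/49 + 82/245 + 106/245 + 139/245 + 1 = 647/245 ≈ 2.641 bits/symbol.

2.641 bits/symbol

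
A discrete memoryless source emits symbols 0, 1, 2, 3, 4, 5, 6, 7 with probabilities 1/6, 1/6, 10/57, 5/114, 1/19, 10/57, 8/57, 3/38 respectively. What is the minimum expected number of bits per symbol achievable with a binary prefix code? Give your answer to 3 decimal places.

2.921 bits/symbol

Repeatedly combine the two least-probable nodes; the expected code length is the sum of the merged weights.
merge 5/114 + 1/19 → 11/114
merge 3/38 + 11/114 → 10/57
merge 8/57 + 1/6 → 35/114
merge 1/6 + 10/57 → 13/38
merge 10/57 + 10/57 → 20/57
merge 35/114 + 13/38 → 37/57
merge 20/57 + 37/57 → 1
L = 11/114 + 10/57 + 35/114 + 13/38 + 20/57 + 37/57 + 1 = 111/38 ≈ 2.921 bits/symbol.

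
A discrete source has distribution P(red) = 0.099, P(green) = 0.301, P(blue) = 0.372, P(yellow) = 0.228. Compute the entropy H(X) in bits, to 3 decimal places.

1.869 bits

H = −Σ pᵢ log₂ pᵢ.
−0.099·log₂(0.099) = 0.3303
−0.301·log₂(0.301) = 0.5214
−0.372·log₂(0.372) = 0.5307
−0.228·log₂(0.228) = 0.4863
Sum ≈ 1.8687 → 1.869 bits.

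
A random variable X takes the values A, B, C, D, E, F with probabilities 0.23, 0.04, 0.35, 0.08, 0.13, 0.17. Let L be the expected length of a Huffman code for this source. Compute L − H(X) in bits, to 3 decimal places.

0.058 bits

Entropy H = −Σ p log₂ p ≈ 2.3123 bits.
Huffman merges: 1/25+2/25→3/25; 3/25+13/100→1/4; 17/100+23/100→2/5; 1/4+7/20→3/5; 2/5+3/5→1. L = 237/100 ≈ 2.3700.
L − H = 2.3700 − 2.3123 = 0.058 bits.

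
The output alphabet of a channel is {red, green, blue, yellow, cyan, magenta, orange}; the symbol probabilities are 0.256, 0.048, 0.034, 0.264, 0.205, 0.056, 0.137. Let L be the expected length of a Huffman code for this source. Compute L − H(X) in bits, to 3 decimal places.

0.014 bits

Entropy H = −Σ p log₂ p ≈ 2.4811 bits.
Huffman merges: 17/500+6/125→41/500; 7/125+41/500→69/500; 137/1000+69/500→11/40; 41/200+32/125→461/1000; 33/125+11/40→539/1000; 461/1000+539/1000→1. L = 499/200 ≈ 2.4950.
L − H = 2.4950 − 2.4811 = 0.014 bits.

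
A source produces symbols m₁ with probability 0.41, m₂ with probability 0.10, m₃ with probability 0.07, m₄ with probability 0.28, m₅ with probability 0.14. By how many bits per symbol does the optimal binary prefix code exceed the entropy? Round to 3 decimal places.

Entropy H = −Σ p log₂ p ≈ 2.0395 bits.
Huffman merges: 7/100+1/10→17/100; 7/50+17/100→31/100; 7/25+31/100→59/100; 41/100+59/100→1. L = 207/100 ≈ 2.0700.
L − H = 2.0700 − 2.0395 = 0.031 bits.

0.031 bits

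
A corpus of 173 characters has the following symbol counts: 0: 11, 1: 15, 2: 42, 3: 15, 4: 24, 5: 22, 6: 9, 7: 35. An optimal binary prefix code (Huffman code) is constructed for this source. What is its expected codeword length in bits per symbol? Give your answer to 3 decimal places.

Probabilities are the counts divided by 173.
Repeatedly combine the two least-probable nodes; the expected code length is the sum of the merged weights.
merge 9/173 + 11/173 → 20/173
merge 15/173 + 15/173 → 30/173
merge 20/173 + 22/173 → 42/173
merge 24/173 + 30/173 → 54/173
merge 35/173 + 42/173 → 77/173
merge 42/173 + 54/173 → 96/173
merge 77/173 + 96/173 → 1
L = 20/173 + 30/173 + 42/173 + 54/173 + 77/173 + 96/173 + 1 = 492/173 ≈ 2.844 bits/symbol.

2.844 bits/symbol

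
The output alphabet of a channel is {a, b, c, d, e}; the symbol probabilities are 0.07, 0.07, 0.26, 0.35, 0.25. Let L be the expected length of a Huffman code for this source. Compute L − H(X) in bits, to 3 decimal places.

0.068 bits

Entropy H = −Σ p log₂ p ≈ 2.0725 bits.
Huffman merges: 7/100+7/100→7/50; 7/50+1/4→39/100; 13/50+7/20→61/100; 39/100+61/100→1. L = 107/50 ≈ 2.1400.
L − H = 2.1400 − 2.0725 = 0.068 bits.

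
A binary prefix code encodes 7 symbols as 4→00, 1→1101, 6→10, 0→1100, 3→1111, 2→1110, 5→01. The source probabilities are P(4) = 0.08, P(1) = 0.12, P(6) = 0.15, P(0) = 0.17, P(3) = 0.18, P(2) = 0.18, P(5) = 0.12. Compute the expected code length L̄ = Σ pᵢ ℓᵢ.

L̄ = Σ pᵢ·ℓᵢ = 0.08·2 + 0.12·4 + 0.15·2 + 0.17·4 + 0.18·4 + 0.18·4 + 0.12·2 = 3.3 bits/symbol.

3.3 bits/symbol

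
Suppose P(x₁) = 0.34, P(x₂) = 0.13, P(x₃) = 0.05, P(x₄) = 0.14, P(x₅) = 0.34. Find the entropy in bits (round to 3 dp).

H = −Σ pᵢ log₂ pᵢ.
−0.34·log₂(0.34) = 0.5292
−0.13·log₂(0.13) = 0.3826
−0.05·log₂(0.05) = 0.2161
−0.14·log₂(0.14) = 0.3971
−0.34·log₂(0.34) = 0.5292
Sum ≈ 2.0542 → 2.054 bits.

2.054 bits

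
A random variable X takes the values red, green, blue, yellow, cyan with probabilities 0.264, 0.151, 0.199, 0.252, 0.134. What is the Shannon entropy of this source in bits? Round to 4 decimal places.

H = −Σ pᵢ log₂ pᵢ.
−0.264·log₂(0.264) = 0.5072
−0.151·log₂(0.151) = 0.4118
−0.199·log₂(0.199) = 0.4635
−0.252·log₂(0.252) = 0.5011
−0.134·log₂(0.134) = 0.3886
Sum ≈ 2.2722 → 2.2722 bits.

2.2722 bits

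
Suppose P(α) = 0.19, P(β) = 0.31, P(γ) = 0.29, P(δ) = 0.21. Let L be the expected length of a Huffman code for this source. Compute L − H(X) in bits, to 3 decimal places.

0.030 bits

Entropy H = −Σ p log₂ p ≈ 1.9697 bits.
Huffman merges: 19/100+21/100→2/5; 29/100+31/100→3/5; 2/5+3/5→1. L = 2 ≈ 2.0000.
L − H = 2.0000 − 1.9697 = 0.030 bits.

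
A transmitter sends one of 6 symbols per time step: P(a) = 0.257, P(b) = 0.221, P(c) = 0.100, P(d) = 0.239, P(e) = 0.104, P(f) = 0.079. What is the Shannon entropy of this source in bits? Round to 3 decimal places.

H = −Σ pᵢ log₂ pᵢ.
−0.257·log₂(0.257) = 0.5038
−0.221·log₂(0.221) = 0.4813
−0.100·log₂(0.100) = 0.3322
−0.239·log₂(0.239) = 0.4935
−0.104·log₂(0.104) = 0.3396
−0.079·log₂(0.079) = 0.2893
Sum ≈ 2.4397 → 2.440 bits.

2.440 bits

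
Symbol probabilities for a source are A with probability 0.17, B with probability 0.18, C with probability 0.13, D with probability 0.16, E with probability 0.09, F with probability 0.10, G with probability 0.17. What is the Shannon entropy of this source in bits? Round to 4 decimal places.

H = −Σ pᵢ log₂ pᵢ.
−0.17·log₂(0.17) = 0.4346
−0.18·log₂(0.18) = 0.4453
−0.13·log₂(0.13) = 0.3826
−0.16·log₂(0.16) = 0.4230
−0.09·log₂(0.09) = 0.3127
−0.10·log₂(0.10) = 0.3322
−0.17·log₂(0.17) = 0.4346
Sum ≈ 2.7650 → 2.7650 bits.

2.7650 bits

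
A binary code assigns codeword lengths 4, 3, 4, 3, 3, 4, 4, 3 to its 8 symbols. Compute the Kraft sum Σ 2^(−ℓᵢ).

0.75

With common denominator 2^4 = 16: Σ 2^(−ℓᵢ) = 1/16 + 2/16 + 1/16 + 2/16 + 2/16 + 1/16 + 1/16 + 2/16 = 12/16 = 0.75.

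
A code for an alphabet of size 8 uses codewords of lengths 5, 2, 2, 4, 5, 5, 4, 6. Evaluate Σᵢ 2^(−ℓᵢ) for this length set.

0.734375

With common denominator 2^6 = 64: Σ 2^(−ℓᵢ) = 2/64 + 16/64 + 16/64 + 4/64 + 2/64 + 2/64 + 4/64 + 1/64 = 47/64 = 0.734375.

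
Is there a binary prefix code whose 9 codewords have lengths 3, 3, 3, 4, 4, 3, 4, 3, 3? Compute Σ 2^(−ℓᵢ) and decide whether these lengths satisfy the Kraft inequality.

0.9375; yes

With common denominator 2^4 = 16: Σ 2^(−ℓᵢ) = 2/16 + 2/16 + 2/16 + 1/16 + 1/16 + 2/16 + 1/16 + 2/16 + 2/16 = 15/16 = 0.9375.
Kraft's inequality requires Σ ≤ 1; here Σ = 0.9375 ≤ 1, so such a prefix code exists.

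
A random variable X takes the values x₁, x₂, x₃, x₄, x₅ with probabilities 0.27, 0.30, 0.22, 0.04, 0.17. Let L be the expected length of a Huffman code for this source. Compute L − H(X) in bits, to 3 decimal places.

Entropy H = −Σ p log₂ p ≈ 2.1320 bits.
Huffman merges: 1/25+17/100→21/100; 21/100+11/50→43/100; 27/100+3/10→57/100; 43/100+57/100→1. L = 221/100 ≈ 2.2100.
L − H = 2.2100 − 2.1320 = 0.078 bits.

0.078 bits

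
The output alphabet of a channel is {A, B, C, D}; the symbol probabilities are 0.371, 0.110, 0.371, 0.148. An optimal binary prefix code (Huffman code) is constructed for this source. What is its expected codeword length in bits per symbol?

1.887 bits/symbol

Repeatedly combine the two least-probable nodes; the expected code length is the sum of the merged weights.
merge 11/100 + 37/250 → 129/500
merge 129/500 + 371/1000 → 629/1000
merge 371/1000 + 629/1000 → 1
L = 129/500 + 629/1000 + 1 = 1887/1000 = 1.887 bits/symbol.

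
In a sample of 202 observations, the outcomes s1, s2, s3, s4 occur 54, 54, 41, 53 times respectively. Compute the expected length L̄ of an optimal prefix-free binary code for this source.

2 bits/symbol

Probabilities are the counts divided by 202.
Repeatedly combine the two least-probable nodes; the expected code length is the sum of the merged weights.
merge 41/202 + 53/202 → 47/101
merge 27/101 + 27/101 → 54/101
merge 47/101 + 54/101 → 1
L = 47/101 + 54/101 + 1 = 2 bits/symbol.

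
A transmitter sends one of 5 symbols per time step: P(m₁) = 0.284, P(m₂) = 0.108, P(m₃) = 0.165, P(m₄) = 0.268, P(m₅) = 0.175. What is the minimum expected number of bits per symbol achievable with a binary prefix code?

2.273 bits/symbol

Repeatedly combine the two least-probable nodes; the expected code length is the sum of the merged weights.
merge 27/250 + 33/200 → 273/1000
merge 7/40 + 67/250 → 443/1000
merge 273/1000 + 71/250 → 557/1000
merge 443/1000 + 557/1000 → 1
L = 273/1000 + 443/1000 + 557/1000 + 1 = 2273/1000 = 2.273 bits/symbol.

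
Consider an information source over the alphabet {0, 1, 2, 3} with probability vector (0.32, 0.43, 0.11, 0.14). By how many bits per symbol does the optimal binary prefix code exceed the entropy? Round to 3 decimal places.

Entropy H = −Σ p log₂ p ≈ 1.7970 bits.
Huffman merges: 11/100+7/50→1/4; 1/4+8/25→57/100; 43/100+57/100→1. L = 91/50 ≈ 1.8200.
L − H = 1.8200 − 1.7970 = 0.023 bits.

0.023 bits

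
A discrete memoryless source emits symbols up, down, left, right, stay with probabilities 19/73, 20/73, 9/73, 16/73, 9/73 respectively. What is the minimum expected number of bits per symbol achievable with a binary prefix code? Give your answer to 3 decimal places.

2.247 bits/symbol

Repeatedly combine the two least-probable nodes; the expected code length is the sum of the merged weights.
merge 9/73 + 9/73 → 18/73
merge 16/73 + 18/73 → 34/73
merge 19/73 + 20/73 → 39/73
merge 34/73 + 39/73 → 1
L = 18/73 + 34/73 + 39/73 + 1 = 164/73 ≈ 2.247 bits/symbol.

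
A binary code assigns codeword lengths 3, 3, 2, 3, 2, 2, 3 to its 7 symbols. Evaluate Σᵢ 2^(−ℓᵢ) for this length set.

With common denominator 2^3 = 8: Σ 2^(−ℓᵢ) = 1/8 + 1/8 + 2/8 + 1/8 + 2/8 + 2/8 + 1/8 = 10/8 = 1.25.

1.25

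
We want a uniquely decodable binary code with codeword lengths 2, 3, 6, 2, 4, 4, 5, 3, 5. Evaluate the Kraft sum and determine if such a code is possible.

With common denominator 2^6 = 64: Σ 2^(−ℓᵢ) = 16/64 + 8/64 + 1/64 + 16/64 + 4/64 + 4/64 + 2/64 + 8/64 + 2/64 = 61/64 = 0.953125.
Kraft's inequality requires Σ ≤ 1; here Σ = 0.953125 ≤ 1, so such a prefix code exists.

0.953125; yes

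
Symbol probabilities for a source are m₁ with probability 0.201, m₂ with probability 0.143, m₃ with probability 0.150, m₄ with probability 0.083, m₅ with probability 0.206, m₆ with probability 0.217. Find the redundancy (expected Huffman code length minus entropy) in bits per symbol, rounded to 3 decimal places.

0.054 bits

Entropy H = −Σ p log₂ p ≈ 2.5229 bits.
Huffman merges: 83/1000+143/1000→113/500; 3/20+201/1000→351/1000; 103/500+217/1000→423/1000; 113/500+351/1000→577/1000; 423/1000+577/1000→1. L = 2577/1000 ≈ 2.5770.
L − H = 2.5770 − 2.5229 = 0.054 bits.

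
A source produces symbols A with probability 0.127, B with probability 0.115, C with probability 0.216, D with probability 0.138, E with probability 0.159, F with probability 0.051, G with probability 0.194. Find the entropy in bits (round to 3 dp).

2.709 bits

H = −Σ pᵢ log₂ pᵢ.
−0.127·log₂(0.127) = 0.3781
−0.115·log₂(0.115) = 0.3588
−0.216·log₂(0.216) = 0.4776
−0.138·log₂(0.138) = 0.3943
−0.159·log₂(0.159) = 0.4218
−0.051·log₂(0.051) = 0.2190
−0.194·log₂(0.194) = 0.4590
Sum ≈ 2.7085 → 2.709 bits.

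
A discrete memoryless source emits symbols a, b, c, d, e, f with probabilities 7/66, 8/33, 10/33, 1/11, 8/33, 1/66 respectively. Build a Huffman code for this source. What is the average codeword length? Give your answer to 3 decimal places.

2.318 bits/symbol

Repeatedly combine the two least-probable nodes; the expected code length is the sum of the merged weights.
merge 1/66 + 1/11 → 7/66
merge 7/66 + 7/66 → 7/33
merge 7/33 + 8/33 → 5/11
merge 8/33 + 10/33 → 6/11
merge 5/11 + 6/11 → 1
L = 7/66 + 7/33 + 5/11 + 6/11 + 1 = 51/22 ≈ 2.318 bits/symbol.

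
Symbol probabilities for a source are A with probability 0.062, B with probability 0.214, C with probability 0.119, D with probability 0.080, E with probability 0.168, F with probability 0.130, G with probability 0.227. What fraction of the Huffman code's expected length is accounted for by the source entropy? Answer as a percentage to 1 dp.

99.3%

Entropy H = −Σ p log₂ p ≈ 2.6823 bits.
Huffman merges: 31/500+2/25→71/500; 119/1000+13/100→249/1000; 71/500+21/125→31/100; 107/500+227/1000→441/1000; 249/1000+31/100→559/1000; 441/1000+559/1000→1. L = 2701/1000 ≈ 2.7010.
Efficiency = H/L = 2.6823/2.7010 = 99.3%.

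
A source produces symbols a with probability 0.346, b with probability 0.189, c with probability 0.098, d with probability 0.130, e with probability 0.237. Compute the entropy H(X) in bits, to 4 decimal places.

2.1874 bits

H = −Σ pᵢ log₂ pᵢ.
−0.346·log₂(0.346) = 0.5298
−0.189·log₂(0.189) = 0.4543
−0.098·log₂(0.098) = 0.3284
−0.130·log₂(0.130) = 0.3826
−0.237·log₂(0.237) = 0.4923
Sum ≈ 2.1874 → 2.1874 bits.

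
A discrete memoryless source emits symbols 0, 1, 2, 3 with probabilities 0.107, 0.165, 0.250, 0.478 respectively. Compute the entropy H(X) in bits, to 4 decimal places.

1.7829 bits

H = −Σ pᵢ log₂ pᵢ.
−0.107·log₂(0.107) = 0.3450
−0.165·log₂(0.165) = 0.4289
−0.250·log₂(0.250) = 0.5000
−0.478·log₂(0.478) = 0.5090
Sum ≈ 1.7829 → 1.7829 bits.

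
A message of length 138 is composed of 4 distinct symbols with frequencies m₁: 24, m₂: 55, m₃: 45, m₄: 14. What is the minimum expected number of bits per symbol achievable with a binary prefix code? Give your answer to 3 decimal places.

Probabilities are the counts divided by 138.
Repeatedly combine the two least-probable nodes; the expected code length is the sum of the merged weights.
merge 7/69 + 4/23 → 19/69
merge 19/69 + 15/46 → 83/138
merge 55/138 + 83/138 → 1
L = 19/69 + 83/138 + 1 = 259/138 ≈ 1.877 bits/symbol.

1.877 bits/symbol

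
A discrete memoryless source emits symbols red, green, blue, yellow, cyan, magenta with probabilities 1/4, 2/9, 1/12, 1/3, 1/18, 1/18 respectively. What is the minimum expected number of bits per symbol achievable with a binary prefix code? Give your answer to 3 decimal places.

2.306 bits/symbol

Repeatedly combine the two least-probable nodes; the expected code length is the sum of the merged weights.
merge 1/18 + 1/18 → 1/9
merge 1/12 + 1/9 → 7/36
merge 7/36 + 2/9 → 5/12
merge 1/4 + 1/3 → 7/12
merge 5/12 + 7/12 → 1
L = 1/9 + 7/36 + 5/12 + 7/12 + 1 = 83/36 ≈ 2.306 bits/symbol.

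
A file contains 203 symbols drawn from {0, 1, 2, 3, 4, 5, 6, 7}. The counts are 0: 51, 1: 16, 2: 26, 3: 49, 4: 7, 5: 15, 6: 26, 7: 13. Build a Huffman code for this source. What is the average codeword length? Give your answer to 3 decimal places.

2.759 bits/symbol

Probabilities are the counts divided by 203.
Repeatedly combine the two least-probable nodes; the expected code length is the sum of the merged weights.
merge 1/29 + 13/203 → 20/203
merge 15/203 + 16/203 → 31/203
merge 20/203 + 26/203 → 46/203
merge 26/203 + 31/203 → 57/203
merge 46/203 + 7/29 → 95/203
merge 51/203 + 57/203 → 108/203
merge 95/203 + 108/203 → 1
L = 20/203 + 31/203 + 46/203 + 57/203 + 95/203 + 108/203 + 1 = 80/29 ≈ 2.759 bits/symbol.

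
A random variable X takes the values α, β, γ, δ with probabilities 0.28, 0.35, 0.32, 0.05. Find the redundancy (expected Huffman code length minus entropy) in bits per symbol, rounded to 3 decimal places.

Entropy H = −Σ p log₂ p ≈ 1.7865 bits.
Huffman merges: 1/20+7/25→33/100; 8/25+33/100→13/20; 7/20+13/20→1. L = 99/50 ≈ 1.9800.
L − H = 1.9800 − 1.7865 = 0.194 bits.

0.194 bits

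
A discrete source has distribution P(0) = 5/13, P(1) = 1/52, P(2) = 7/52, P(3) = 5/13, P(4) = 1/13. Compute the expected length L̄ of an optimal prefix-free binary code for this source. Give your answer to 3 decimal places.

1.942 bits/symbol

Repeatedly combine the two least-probable nodes; the expected code length is the sum of the merged weights.
merge 1/52 + 1/13 → 5/52
merge 5/52 + 7/52 → 3/13
merge 3/13 + 5/13 → 8/13
merge 5/13 + 8/13 → 1
L = 5/52 + 3/13 + 8/13 + 1 = 101/52 ≈ 1.942 bits/symbol.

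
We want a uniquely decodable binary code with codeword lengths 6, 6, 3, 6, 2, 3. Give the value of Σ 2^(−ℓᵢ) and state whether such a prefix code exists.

0.546875; yes

With common denominator 2^6 = 64: Σ 2^(−ℓᵢ) = 1/64 + 1/64 + 8/64 + 1/64 + 16/64 + 8/64 = 35/64 = 0.546875.
Kraft's inequality requires Σ ≤ 1; here Σ = 0.546875 ≤ 1, so such a prefix code exists.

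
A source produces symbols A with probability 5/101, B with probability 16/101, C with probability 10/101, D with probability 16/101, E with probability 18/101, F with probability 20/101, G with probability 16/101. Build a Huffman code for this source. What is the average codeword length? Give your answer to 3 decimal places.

2.772 bits/symbol

Repeatedly combine the two least-probable nodes; the expected code length is the sum of the merged weights.
merge 5/101 + 10/101 → 15/101
merge 15/101 + 16/101 → 31/101
merge 16/101 + 16/101 → 32/101
merge 18/101 + 20/101 → 38/101
merge 31/101 + 32/101 → 63/101
merge 38/101 + 63/101 → 1
L = 15/101 + 31/101 + 32/101 + 38/101 + 63/101 + 1 = 280/101 ≈ 2.772 bits/symbol.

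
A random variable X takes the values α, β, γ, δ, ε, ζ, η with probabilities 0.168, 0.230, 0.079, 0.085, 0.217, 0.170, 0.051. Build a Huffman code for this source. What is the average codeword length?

2.683 bits/symbol

Repeatedly combine the two least-probable nodes; the expected code length is the sum of the merged weights.
merge 51/1000 + 79/1000 → 13/100
merge 17/200 + 13/100 → 43/200
merge 21/125 + 17/100 → 169/500
merge 43/200 + 217/1000 → 54/125
merge 23/100 + 169/500 → 71/125
merge 54/125 + 71/125 → 1
L = 13/100 + 43/200 + 169/500 + 54/125 + 71/125 + 1 = 2683/1000 = 2.683 bits/symbol.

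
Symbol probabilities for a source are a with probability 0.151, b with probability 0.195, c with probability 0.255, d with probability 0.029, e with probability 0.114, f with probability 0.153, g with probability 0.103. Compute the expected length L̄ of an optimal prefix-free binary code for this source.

Repeatedly combine the two least-probable nodes; the expected code length is the sum of the merged weights.
merge 29/1000 + 103/1000 → 33/250
merge 57/500 + 33/250 → 123/500
merge 151/1000 + 153/1000 → 38/125
merge 39/200 + 123/500 → 441/1000
merge 51/200 + 38/125 → 559/1000
merge 441/1000 + 559/1000 → 1
L = 33/250 + 123/500 + 38/125 + 441/1000 + 559/1000 + 1 = 1341/500 = 2.682 bits/symbol.

2.682 bits/symbol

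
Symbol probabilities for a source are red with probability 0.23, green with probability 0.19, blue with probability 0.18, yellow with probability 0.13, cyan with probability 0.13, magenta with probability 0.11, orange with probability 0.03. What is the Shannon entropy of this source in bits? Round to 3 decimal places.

2.656 bits

H = −Σ pᵢ log₂ pᵢ.
−0.23·log₂(0.23) = 0.4877
−0.19·log₂(0.19) = 0.4552
−0.18·log₂(0.18) = 0.4453
−0.13·log₂(0.13) = 0.3826
−0.13·log₂(0.13) = 0.3826
−0.11·log₂(0.11) = 0.3503
−0.03·log₂(0.03) = 0.1518
Sum ≈ 2.6555 → 2.656 bits.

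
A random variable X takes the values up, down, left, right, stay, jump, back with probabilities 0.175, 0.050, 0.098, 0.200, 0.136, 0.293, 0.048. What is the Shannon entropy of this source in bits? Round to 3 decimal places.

2.570 bits

H = −Σ pᵢ log₂ pᵢ.
−0.175·log₂(0.175) = 0.4401
−0.050·log₂(0.050) = 0.2161
−0.098·log₂(0.098) = 0.3284
−0.200·log₂(0.200) = 0.4644
−0.136·log₂(0.136) = 0.3915
−0.293·log₂(0.293) = 0.5189
−0.048·log₂(0.048) = 0.2103
Sum ≈ 2.5696 → 2.570 bits.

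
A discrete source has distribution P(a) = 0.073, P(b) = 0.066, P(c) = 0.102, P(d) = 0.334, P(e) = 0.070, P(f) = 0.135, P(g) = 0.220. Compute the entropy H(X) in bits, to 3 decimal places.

H = −Σ pᵢ log₂ pᵢ.
−0.073·log₂(0.073) = 0.2756
−0.066·log₂(0.066) = 0.2588
−0.102·log₂(0.102) = 0.3359
−0.334·log₂(0.334) = 0.5284
−0.070·log₂(0.070) = 0.2686
−0.135·log₂(0.135) = 0.3900
−0.220·log₂(0.220) = 0.4806
Sum ≈ 2.5379 → 2.538 bits.

2.538 bits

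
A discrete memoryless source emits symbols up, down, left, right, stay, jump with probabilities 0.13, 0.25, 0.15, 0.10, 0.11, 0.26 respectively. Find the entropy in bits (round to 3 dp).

2.481 bits

H = −Σ pᵢ log₂ pᵢ.
−0.13·log₂(0.13) = 0.3826
−0.25·log₂(0.25) = 0.5000
−0.15·log₂(0.15) = 0.4105
−0.10·log₂(0.10) = 0.3322
−0.11·log₂(0.11) = 0.3503
−0.26·log₂(0.26) = 0.5053
Sum ≈ 2.4810 → 2.481 bits.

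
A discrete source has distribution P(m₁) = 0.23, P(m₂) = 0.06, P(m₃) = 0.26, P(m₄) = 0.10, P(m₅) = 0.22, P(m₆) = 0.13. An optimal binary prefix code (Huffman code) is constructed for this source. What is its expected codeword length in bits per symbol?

2.45 bits/symbol

Repeatedly combine the two least-probable nodes; the expected code length is the sum of the merged weights.
merge 3/50 + 1/10 → 4/25
merge 13/100 + 4/25 → 29/100
merge 11/50 + 23/100 → 9/20
merge 13/50 + 29/100 → 11/20
merge 9/20 + 11/20 → 1
L = 4/25 + 29/100 + 9/20 + 11/20 + 1 = 49/20 = 2.45 bits/symbol.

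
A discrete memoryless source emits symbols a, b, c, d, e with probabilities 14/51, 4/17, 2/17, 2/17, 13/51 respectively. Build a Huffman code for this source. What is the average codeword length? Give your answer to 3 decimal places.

2.235 bits/symbol

Repeatedly combine the two least-probable nodes; the expected code length is the sum of the merged weights.
merge 2/17 + 2/17 → 4/17
merge 4/17 + 4/17 → 8/17
merge 13/51 + 14/51 → 9/17
merge 8/17 + 9/17 → 1
L = 4/17 + 8/17 + 9/17 + 1 = 38/17 ≈ 2.235 bits/symbol.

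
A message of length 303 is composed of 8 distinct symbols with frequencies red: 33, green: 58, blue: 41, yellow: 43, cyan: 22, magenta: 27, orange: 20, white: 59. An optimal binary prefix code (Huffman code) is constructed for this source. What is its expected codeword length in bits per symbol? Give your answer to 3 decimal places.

2.944 bits/symbol

Probabilities are the counts divided by 303.
Repeatedly combine the two least-probable nodes; the expected code length is the sum of the merged weights.
merge 20/303 + 22/303 → 14/101
merge 9/101 + 11/101 → 20/101
merge 41/303 + 14/101 → 83/303
merge 43/303 + 58/303 → 1/3
merge 59/303 + 20/101 → 119/303
merge 83/303 + 1/3 → 184/303
merge 119/303 + 184/303 → 1
L = 14/101 + 20/101 + 83/303 + 1/3 + 119/303 + 184/303 + 1 = 892/303 ≈ 2.944 bits/symbol.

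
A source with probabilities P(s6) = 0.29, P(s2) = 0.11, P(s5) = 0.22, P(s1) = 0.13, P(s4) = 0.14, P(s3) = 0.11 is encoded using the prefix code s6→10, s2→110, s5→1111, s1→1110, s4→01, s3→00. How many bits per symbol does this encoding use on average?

L̄ = Σ pᵢ·ℓᵢ = 0.29·2 + 0.11·3 + 0.22·4 + 0.13·4 + 0.14·2 + 0.11·2 = 2.81 bits/symbol.

2.81 bits/symbol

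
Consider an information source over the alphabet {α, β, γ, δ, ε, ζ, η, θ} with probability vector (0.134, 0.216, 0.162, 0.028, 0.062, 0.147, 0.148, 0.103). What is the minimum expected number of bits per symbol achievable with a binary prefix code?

2.874 bits/symbol

Repeatedly combine the two least-probable nodes; the expected code length is the sum of the merged weights.
merge 7/250 + 31/500 → 9/100
merge 9/100 + 103/1000 → 193/1000
merge 67/500 + 147/1000 → 281/1000
merge 37/250 + 81/500 → 31/100
merge 193/1000 + 27/125 → 409/1000
merge 281/1000 + 31/100 → 591/1000
merge 409/1000 + 591/1000 → 1
L = 9/100 + 193/1000 + 281/1000 + 31/100 + 409/1000 + 591/1000 + 1 = 1437/500 = 2.874 bits/symbol.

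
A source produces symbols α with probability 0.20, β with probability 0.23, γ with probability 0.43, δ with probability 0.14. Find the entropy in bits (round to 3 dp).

H = −Σ pᵢ log₂ pᵢ.
−0.20·log₂(0.20) = 0.4644
−0.23·log₂(0.23) = 0.4877
−0.43·log₂(0.43) = 0.5236
−0.14·log₂(0.14) = 0.3971
Sum ≈ 1.8727 → 1.873 bits.

1.873 bits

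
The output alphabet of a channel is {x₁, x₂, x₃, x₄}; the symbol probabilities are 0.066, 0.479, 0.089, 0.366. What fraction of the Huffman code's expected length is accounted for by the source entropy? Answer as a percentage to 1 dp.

Entropy H = −Σ p log₂ p ≈ 1.6088 bits.
Huffman merges: 33/500+89/1000→31/200; 31/200+183/500→521/1000; 479/1000+521/1000→1. L = 419/250 ≈ 1.6760.
Efficiency = H/L = 1.6088/1.6760 = 96.0%.

96.0%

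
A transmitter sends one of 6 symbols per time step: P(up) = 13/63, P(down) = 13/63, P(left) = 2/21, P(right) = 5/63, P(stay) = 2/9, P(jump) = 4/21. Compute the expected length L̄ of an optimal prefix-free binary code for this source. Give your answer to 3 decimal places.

2.540 bits/symbol

Repeatedly combine the two least-probable nodes; the expected code length is the sum of the merged weights.
merge 5/63 + 2/21 → 11/63
merge 11/63 + 4/21 → 23/63
merge 13/63 + 13/63 → 26/63
merge 2/9 + 23/63 → 37/63
merge 26/63 + 37/63 → 1
L = 11/63 + 23/63 + 26/63 + 37/63 + 1 = 160/63 ≈ 2.540 bits/symbol.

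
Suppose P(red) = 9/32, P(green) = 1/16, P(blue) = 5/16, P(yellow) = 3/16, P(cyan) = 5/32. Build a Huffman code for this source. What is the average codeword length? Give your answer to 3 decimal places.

2.219 bits/symbol

Repeatedly combine the two least-probable nodes; the expected code length is the sum of the merged weights.
merge 1/16 + 5/32 → 7/32
merge 3/16 + 7/32 → 13/32
merge 9/32 + 5/16 → 19/32
merge 13/32 + 19/32 → 1
L = 7/32 + 13/32 + 19/32 + 1 = 71/32 ≈ 2.219 bits/symbol.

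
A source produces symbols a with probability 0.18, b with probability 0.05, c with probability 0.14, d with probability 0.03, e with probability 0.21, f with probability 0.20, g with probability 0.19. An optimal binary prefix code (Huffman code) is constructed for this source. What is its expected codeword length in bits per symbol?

2.67 bits/symbol

Repeatedly combine the two least-probable nodes; the expected code length is the sum of the merged weights.
merge 3/100 + 1/20 → 2/25
merge 2/25 + 7/50 → 11/50
merge 9/50 + 19/100 → 37/100
merge 1/5 + 21/100 → 41/100
merge 11/50 + 37/100 → 59/100
merge 41/100 + 59/100 → 1
L = 2/25 + 11/50 + 37/100 + 41/100 + 59/100 + 1 = 267/100 = 2.67 bits/symbol.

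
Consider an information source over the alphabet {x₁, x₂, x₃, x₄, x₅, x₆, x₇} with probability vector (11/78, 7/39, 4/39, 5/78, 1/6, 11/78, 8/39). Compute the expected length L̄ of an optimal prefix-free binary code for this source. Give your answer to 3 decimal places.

Repeatedly combine the two least-probable nodes; the expected code length is the sum of the merged weights.
merge 5/78 + 4/39 → 1/6
merge 11/78 + 11/78 → 11/39
merge 1/6 + 1/6 → 1/3
merge 7/39 + 8/39 → 5/13
merge 11/39 + 1/3 → 8/13
merge 5/13 + 8/13 → 1
L = 1/6 + 11/39 + 1/3 + 5/13 + 8/13 + 1 = 217/78 ≈ 2.782 bits/symbol.

2.782 bits/symbol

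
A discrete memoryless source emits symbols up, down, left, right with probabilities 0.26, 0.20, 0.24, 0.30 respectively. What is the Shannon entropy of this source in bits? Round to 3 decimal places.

H = −Σ pᵢ log₂ pᵢ.
−0.26·log₂(0.26) = 0.5053
−0.20·log₂(0.20) = 0.4644
−0.24·log₂(0.24) = 0.4941
−0.30·log₂(0.30) = 0.5211
Sum ≈ 1.9849 → 1.985 bits.

1.985 bits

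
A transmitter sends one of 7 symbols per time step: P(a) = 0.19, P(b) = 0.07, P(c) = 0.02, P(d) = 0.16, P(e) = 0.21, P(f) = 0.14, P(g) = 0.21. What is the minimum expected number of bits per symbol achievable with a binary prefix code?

Repeatedly combine the two least-probable nodes; the expected code length is the sum of the merged weights.
merge 1/50 + 7/100 → 9/100
merge 9/100 + 7/50 → 23/100
merge 4/25 + 19/100 → 7/20
merge 21/100 + 21/100 → 21/50
merge 23/100 + 7/20 → 29/50
merge 21/50 + 29/50 → 1
L = 9/100 + 23/100 + 7/20 + 21/50 + 29/50 + 1 = 267/100 = 2.67 bits/symbol.

2.67 bits/symbol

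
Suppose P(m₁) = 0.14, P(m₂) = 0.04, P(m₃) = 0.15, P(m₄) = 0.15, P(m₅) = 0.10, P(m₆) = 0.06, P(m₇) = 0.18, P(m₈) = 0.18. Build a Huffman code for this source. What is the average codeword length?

Repeatedly combine the two least-probable nodes; the expected code length is the sum of the merged weights.
merge 1/25 + 3/50 → 1/10
merge 1/10 + 1/10 → 1/5
merge 7/50 + 3/20 → 29/100
merge 3/20 + 9/50 → 33/100
merge 9/50 + 1/5 → 19/50
merge 29/100 + 33/100 → 31/50
merge 19/50 + 31/50 → 1
L = 1/10 + 1/5 + 29/100 + 33/100 + 19/50 + 31/50 + 1 = 73/25 = 2.92 bits/symbol.

2.92 bits/symbol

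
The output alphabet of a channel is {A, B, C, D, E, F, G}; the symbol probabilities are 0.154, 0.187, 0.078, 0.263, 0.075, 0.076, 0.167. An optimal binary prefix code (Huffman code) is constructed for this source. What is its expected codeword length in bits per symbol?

2.701 bits/symbol

Repeatedly combine the two least-probable nodes; the expected code length is the sum of the merged weights.
merge 3/40 + 19/250 → 151/1000
merge 39/500 + 151/1000 → 229/1000
merge 77/500 + 167/1000 → 321/1000
merge 187/1000 + 229/1000 → 52/125
merge 263/1000 + 321/1000 → 73/125
merge 52/125 + 73/125 → 1
L = 151/1000 + 229/1000 + 321/1000 + 52/125 + 73/125 + 1 = 2701/1000 = 2.701 bits/symbol.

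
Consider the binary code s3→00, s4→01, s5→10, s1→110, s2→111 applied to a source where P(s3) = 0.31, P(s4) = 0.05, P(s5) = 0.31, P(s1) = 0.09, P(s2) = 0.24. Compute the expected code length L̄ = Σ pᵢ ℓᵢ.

L̄ = Σ pᵢ·ℓᵢ = 0.31·2 + 0.05·2 + 0.31·2 + 0.09·3 + 0.24·3 = 2.33 bits/symbol.

2.33 bits/symbol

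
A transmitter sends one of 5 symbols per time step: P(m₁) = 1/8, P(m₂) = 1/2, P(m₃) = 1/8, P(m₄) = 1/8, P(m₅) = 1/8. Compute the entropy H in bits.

Each probability is a power of 1/2, so log₂(1/p) is an integer.
H = Σ p·log₂(1/p) = 1/8·3 + 1/2·1 + 1/8·3 + 1/8·3 + 1/8·3 = 2 bits.

2 bits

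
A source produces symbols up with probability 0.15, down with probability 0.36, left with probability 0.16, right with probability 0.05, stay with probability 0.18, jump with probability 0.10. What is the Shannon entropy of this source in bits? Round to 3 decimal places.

H = −Σ pᵢ log₂ pᵢ.
−0.15·log₂(0.15) = 0.4105
−0.36·log₂(0.36) = 0.5306
−0.16·log₂(0.16) = 0.4230
−0.05·log₂(0.05) = 0.2161
−0.18·log₂(0.18) = 0.4453
−0.10·log₂(0.10) = 0.3322
Sum ≈ 2.3578 → 2.358 bits.

2.358 bits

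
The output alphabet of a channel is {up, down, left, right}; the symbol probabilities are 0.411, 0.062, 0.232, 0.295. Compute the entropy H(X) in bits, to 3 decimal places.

H = −Σ pᵢ log₂ pᵢ.
−0.411·log₂(0.411) = 0.5272
−0.062·log₂(0.062) = 0.2487
−0.232·log₂(0.232) = 0.4890
−0.295·log₂(0.295) = 0.5196
Sum ≈ 1.7845 → 1.785 bits.

1.785 bits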